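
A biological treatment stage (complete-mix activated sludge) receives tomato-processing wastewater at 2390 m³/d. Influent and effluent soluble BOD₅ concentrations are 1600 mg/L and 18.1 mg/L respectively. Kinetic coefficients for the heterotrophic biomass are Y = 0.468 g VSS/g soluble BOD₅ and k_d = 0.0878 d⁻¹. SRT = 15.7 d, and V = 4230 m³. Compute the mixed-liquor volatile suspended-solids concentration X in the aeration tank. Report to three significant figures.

Solving the biomass balance for X: X = Y Q (S₀−S) θ_c / [V (1+k_d θ_c)] = 0.468 × 2390 × (1600 − 18.1) × 15.7 / [4230 × (1 + 0.0878 × 15.7)] = 2761 mg/L.

X ≈ 2760 mg/L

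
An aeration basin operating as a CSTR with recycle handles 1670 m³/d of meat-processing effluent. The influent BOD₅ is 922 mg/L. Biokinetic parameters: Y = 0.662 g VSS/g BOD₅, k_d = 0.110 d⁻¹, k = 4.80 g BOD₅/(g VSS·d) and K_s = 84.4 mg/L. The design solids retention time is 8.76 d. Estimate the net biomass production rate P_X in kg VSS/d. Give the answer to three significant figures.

P_X ≈ 515 kg VSS/d

For a completely mixed reactor with recycle the Lawrence–McCarty relation gives S = K_s·(1 + k_d·θ_c) / [θ_c·(Y·k − k_d) − 1] = 84.4 × (1 + 0.110 × 8.76) / [8.76 × (0.662 × 4.80 − 0.110) − 1] = 165.7 / 25.87 = 6.406 mg/L.
Observed yield with endogenous decay: Y_obs = Y / (1 + k_d·θ_c) = 0.662 / (1 + 0.110 × 8.76) = 0.662 / 1.964 = 0.3371 g VSS/g BOD₅.
Mass of BOD₅ removed per day: Q(S₀ − S) = 1670 × 915.6 g/m³ = 1529 kg/d.
Net biomass production P_X = Y_obs × Q·(S₀ − S) = 0.3371 × 1529 = 515.5 kg VSS/d.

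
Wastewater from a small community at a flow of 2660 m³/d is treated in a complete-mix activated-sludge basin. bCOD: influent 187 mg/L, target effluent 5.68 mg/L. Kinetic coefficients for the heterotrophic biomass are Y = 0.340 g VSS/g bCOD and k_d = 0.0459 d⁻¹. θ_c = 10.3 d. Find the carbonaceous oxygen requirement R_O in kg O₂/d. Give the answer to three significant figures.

Y_obs = Y / (1 + k_d θ_c) = 0.340 / (1 + 0.0459 × 10.3) = 0.340 / 1.473 = 0.2309.
Mass of bCOD removed per day: Q(S₀ − S) = 2660 × 181.3 g/m³ = 482.3 kg/d.
P_X = Y_obs·Q·(S₀ − S) = 0.2309 × 482.3 = 111.3 kg VSS/d.
R_O = Q·ΔS − 1.42 P_X = 482.3 − 158.1 = 324.2 kg O₂/d.

R_O ≈ 324 kg O₂/d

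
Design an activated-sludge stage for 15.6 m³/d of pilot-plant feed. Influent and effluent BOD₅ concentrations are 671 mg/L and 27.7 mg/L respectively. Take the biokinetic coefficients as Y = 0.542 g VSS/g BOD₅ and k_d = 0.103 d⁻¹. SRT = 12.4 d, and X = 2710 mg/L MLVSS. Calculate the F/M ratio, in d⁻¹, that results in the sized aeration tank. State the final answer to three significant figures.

F/M ≈ 0.353 d⁻¹

Steady-state biomass mass balance: V·X·(1 + k_d·θ_c) = Y·Q·(S₀ − S)·θ_c, so V = 0.542 × 15.6 × (671 − 27.7) × 12.4 / [2710 × (1 + 0.103 × 12.4)] = 6.74×10^4 / 6171 = 10.93 m³.
F/M = Q·S₀ / (V·X) = 15.6 × 671 / (10.93 × 2710) = 0.3534 g BOD₅·(g VSS·d)⁻¹.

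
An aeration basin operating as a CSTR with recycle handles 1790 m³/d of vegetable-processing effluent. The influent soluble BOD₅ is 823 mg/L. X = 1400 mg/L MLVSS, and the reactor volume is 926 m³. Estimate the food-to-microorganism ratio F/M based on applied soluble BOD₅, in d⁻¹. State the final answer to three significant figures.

F/M = applied load / biomass = Q·S₀/(V·X) = 1790 × 823 / (926.0 × 1400) = 1.136 d⁻¹.

F/M ≈ 1.14 d⁻¹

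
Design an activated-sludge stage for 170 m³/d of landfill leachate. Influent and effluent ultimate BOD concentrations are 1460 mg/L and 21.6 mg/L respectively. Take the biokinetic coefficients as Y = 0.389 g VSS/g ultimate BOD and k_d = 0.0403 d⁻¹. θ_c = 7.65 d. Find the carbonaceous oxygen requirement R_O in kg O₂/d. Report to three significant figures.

R_O ≈ 141 kg O₂/d

Correct the yield for decay: Y_obs = Y/(1 + k_d θ_c) = 0.389 / (1 + 0.0403 × 7.65) = 0.389 / 1.308 = 0.2973.
Mass of ultimate BOD removed per day: Q(S₀ − S) = 170 × 1438 g/m³ = 244.5 kg/d.
P_X = Y_obs·Q·(S₀ − S) = 0.2973 × 244.5 = 72.71 kg VSS/d.
R_O = Q·ΔS − 1.42 P_X = 244.5 − 103.2 = 141.3 kg O₂/d.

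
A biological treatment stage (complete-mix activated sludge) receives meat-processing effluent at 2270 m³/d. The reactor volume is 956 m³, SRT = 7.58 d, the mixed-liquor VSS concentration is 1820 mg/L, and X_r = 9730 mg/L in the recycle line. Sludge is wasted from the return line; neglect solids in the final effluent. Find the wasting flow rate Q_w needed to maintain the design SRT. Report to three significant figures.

Wasting from the return line (neglecting effluent solids): Q_w = V·X / (θ_c·X_r) = 956.0 × 1820 / (7.58 × 9730) = 23.59 m³/d.

Q_w ≈ 23.6 m³/d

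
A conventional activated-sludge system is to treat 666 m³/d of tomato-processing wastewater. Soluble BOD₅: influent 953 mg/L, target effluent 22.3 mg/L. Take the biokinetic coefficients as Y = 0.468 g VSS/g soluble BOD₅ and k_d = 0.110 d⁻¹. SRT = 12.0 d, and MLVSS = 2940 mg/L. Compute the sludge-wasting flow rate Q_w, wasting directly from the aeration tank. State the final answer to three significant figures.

Q_w ≈ 42.5 m³/d

Rearranging the biomass balance for a CMAS with decay, V = Y·Q·ΔS·θ_c / [X·(1+k_d θ_c)] = 0.468 × 666 × (953 − 22.3) × 12.0 / [2940 × (1 + 0.110 × 12.0)] = 3.48×10^6 / 6821 = 510.4 m³.
With mixed-liquor wasting, θ_c = V/Q_w, so Q_w = V/θ_c = 510.4/12.0 = 42.53 m³/d.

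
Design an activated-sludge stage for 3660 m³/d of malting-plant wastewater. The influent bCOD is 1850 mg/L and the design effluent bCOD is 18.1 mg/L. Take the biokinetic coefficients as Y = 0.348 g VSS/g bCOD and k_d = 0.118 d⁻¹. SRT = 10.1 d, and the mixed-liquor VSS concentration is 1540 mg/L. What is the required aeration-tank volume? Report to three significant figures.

Rearranging the biomass balance for a CMAS with decay, V = Y·Q·ΔS·θ_c / [X·(1+k_d θ_c)] = 0.348 × 3660 × (1850 − 18.1) × 10.1 / [1540 × (1 + 0.118 × 10.1)] = 2.36×10^7 / 3375 = 6982 m³.

V ≈ 6980 m³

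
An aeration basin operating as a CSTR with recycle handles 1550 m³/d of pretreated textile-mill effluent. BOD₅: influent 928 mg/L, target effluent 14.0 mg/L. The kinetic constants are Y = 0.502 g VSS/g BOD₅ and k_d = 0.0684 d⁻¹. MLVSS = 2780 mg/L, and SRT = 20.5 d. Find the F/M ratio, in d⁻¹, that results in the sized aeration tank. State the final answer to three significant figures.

Rearranging the biomass balance for a CMAS with decay, V = Y·Q·ΔS·θ_c / [X·(1+k_d θ_c)] = 0.502 × 1550 × (928 − 14.0) × 20.5 / [2780 × (1 + 0.0684 × 20.5)] = 1.46×10^7 / 6678 = 2183 m³.
F/M = Q·S₀ / (V·X) = 1550 × 928 / (2183 × 2780) = 0.2370 g BOD₅·(g VSS·d)⁻¹.

F/M ≈ 0.237 d⁻¹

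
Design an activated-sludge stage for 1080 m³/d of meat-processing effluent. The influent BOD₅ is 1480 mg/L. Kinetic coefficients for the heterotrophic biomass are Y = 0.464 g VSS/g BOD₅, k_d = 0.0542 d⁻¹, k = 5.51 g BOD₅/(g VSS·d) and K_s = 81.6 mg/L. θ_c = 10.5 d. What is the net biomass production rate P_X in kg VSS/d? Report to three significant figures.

P_X ≈ 471 kg VSS/d

Effluent substrate depends only on kinetics and SRT: S = K_s(1 + k_d θ_c) / [θ_c(Yk − k_d) − 1] = 81.6 × (1 + 0.0542 × 10.5) / [10.5 × (0.464 × 5.51 − 0.0542) − 1] = 128.0 / 25.28 = 5.066 mg/L.
Y_obs = Y / (1 + k_d θ_c) = 0.464 / (1 + 0.0542 × 10.5) = 0.464 / 1.569 = 0.2957.
Substrate removed = Q·(S₀ − S) = 1080 m³/d × (1480 − 5.07) g/m³ = 1.59×10^6 g/d = 1593 kg/d.
P_X = Y_obs · Q(S₀ − S) = 0.2957 × 1593 = 471.0 kg VSS/d.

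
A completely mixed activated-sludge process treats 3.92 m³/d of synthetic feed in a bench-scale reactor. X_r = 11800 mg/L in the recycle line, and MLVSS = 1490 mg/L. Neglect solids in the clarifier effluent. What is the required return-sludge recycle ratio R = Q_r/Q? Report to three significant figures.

R ≈ 0.145

R = Q_r/Q = X/(X_r − X) = 1490 / (11800 − 1490) = 0.1445.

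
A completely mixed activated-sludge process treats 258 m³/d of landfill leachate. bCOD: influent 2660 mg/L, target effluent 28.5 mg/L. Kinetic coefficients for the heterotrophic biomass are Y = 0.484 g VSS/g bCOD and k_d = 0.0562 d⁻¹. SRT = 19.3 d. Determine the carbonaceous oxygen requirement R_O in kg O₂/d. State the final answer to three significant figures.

R_O ≈ 455 kg O₂/d

Correct the yield for decay: Y_obs = Y/(1 + k_d θ_c) = 0.484 / (1 + 0.0562 × 19.3) = 0.484 / 2.085 = 0.2322.
Substrate removed = Q·(S₀ − S) = 258 m³/d × (2660 − 28.5) g/m³ = 6.79×10^5 g/d = 678.9 kg/d.
Biomass synthesised: P_X = Y_obs × 678.9 = 157.6 kg VSS/d.
R_O = Q·ΔS − 1.42 P_X = 678.9 − 223.8 = 455.1 kg O₂/d.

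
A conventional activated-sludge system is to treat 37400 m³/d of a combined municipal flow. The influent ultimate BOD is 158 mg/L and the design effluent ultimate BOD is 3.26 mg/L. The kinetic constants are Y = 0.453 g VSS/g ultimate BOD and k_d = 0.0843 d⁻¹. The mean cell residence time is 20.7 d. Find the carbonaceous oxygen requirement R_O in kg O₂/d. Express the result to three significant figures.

The observed yield is Y_obs = Y/(1 + k_d·θ_c) = 0.453 / (1 + 0.0843 × 20.7) = 0.453 / 2.745 = 0.1650 g VSS per g ultimate BOD removed.
Mass of ultimate BOD removed per day: Q(S₀ − S) = 37400 × 154.7 g/m³ = 5787 kg/d.
Biomass synthesised: P_X = Y_obs × 5787 = 955.1 kg VSS/d.
Carbonaceous O₂ demand = substrate oxidised − cell-mass equivalent = 5787 − 1.42 × 955.1 = 4431 kg O₂/d.

R_O ≈ 4430 kg O₂/d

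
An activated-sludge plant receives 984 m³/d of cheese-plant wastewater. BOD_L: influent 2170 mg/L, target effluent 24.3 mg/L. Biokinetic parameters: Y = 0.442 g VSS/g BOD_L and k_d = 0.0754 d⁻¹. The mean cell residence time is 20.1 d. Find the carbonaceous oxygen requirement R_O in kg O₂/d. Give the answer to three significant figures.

Y_obs = Y / (1 + k_d θ_c) = 0.442 / (1 + 0.0754 × 20.1) = 0.442 / 2.516 = 0.1757.
Q·(S₀ − S) = 984 × (2170 − 24.3) × 10⁻³ = 2111 kg/d removed.
Net sludge production P_X = 0.1757 × 2111 = 371.0 kg VSS/d.
Carbonaceous O₂ demand = substrate oxidised − cell-mass equivalent = 2111 − 1.42 × 371.0 = 1585 kg O₂/d.

R_O ≈ 1580 kg O₂/d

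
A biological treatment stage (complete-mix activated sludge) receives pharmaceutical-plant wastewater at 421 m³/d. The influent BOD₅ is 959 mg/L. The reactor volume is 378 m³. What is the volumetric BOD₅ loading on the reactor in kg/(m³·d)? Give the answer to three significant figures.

Applied BOD₅ load per unit volume = Q·S₀/V = (421 × 959/1000)/378.0 = 1.068 kg BOD₅·m⁻³·d⁻¹.

L_v ≈ 1.07 kg BOD₅/(m³·d)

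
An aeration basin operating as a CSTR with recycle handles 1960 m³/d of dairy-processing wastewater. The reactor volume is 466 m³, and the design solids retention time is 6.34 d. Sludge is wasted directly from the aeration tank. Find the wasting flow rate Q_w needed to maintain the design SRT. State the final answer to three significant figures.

Q_w ≈ 73.5 m³/d

With mixed-liquor wasting, θ_c = V/Q_w, so Q_w = V/θ_c = 466.0/6.34 = 73.50 m³/d.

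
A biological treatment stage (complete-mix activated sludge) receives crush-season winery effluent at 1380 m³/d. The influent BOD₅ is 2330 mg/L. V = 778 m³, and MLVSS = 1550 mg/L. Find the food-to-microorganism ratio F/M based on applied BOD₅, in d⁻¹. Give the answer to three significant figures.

F/M ≈ 2.67 d⁻¹

F/M = Q·S₀ / (V·X) = 1380 × 2330 / (778.0 × 1550) = 2.666 g BOD₅·(g VSS·d)⁻¹.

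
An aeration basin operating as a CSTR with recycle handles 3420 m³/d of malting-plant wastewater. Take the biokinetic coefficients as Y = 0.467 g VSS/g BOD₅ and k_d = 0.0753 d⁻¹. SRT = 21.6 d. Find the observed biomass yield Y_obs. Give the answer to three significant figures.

Correct the yield for decay: Y_obs = Y/(1 + k_d θ_c) = 0.467 / (1 + 0.0753 × 21.6) = 0.467 / 2.626 = 0.1778.

Y_obs ≈ 0.178 g VSS/g BOD₅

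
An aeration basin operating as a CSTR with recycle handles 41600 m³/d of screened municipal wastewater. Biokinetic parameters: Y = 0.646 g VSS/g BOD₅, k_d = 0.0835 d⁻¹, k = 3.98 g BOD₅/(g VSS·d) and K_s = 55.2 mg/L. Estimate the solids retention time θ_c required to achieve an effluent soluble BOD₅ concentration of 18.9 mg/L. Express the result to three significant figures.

At the target effluent, Y k S/(K_s+S) = 0.646×3.98×18.9/74.10 = 0.6558 d⁻¹.
1/θ_c = 0.6558 − 0.0835 = 0.5723 d⁻¹, so θ_c = 1.747 d.

θ_c ≈ 1.75 d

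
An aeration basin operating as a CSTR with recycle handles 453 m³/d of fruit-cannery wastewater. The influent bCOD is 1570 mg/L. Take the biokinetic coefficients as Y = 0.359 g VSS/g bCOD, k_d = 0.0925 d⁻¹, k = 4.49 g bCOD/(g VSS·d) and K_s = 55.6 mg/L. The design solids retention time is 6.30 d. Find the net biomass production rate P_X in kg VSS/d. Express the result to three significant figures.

P_X ≈ 160 kg VSS/d

For a completely mixed reactor with recycle the Lawrence–McCarty relation gives S = K_s·(1 + k_d·θ_c) / [θ_c·(Y·k − k_d) − 1] = 55.6 × (1 + 0.0925 × 6.30) / [6.30 × (0.359 × 4.49 − 0.0925) − 1] = 88.00 / 8.572 = 10.27 mg/L.
Observed yield with endogenous decay: Y_obs = Y / (1 + k_d·θ_c) = 0.359 / (1 + 0.0925 × 6.30) = 0.359 / 1.583 = 0.2268 g VSS/g bCOD.
Substrate removed = Q·(S₀ − S) = 453 m³/d × (1570 − 10.3) g/m³ = 7.07×10^5 g/d = 706.5 kg/d.
P_X = Y_obs · Q(S₀ − S) = 0.2268 × 706.5 = 160.3 kg VSS/d.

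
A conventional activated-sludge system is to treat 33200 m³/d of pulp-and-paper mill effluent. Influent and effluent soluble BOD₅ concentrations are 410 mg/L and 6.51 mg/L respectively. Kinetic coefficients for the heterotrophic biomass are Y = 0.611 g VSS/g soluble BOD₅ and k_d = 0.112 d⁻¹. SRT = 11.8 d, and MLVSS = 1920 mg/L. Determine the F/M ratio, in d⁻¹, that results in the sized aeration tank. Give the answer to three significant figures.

F/M ≈ 0.327 d⁻¹

From the SRT design equation V = Y Q (S₀−S) θ_c / [X (1 + k_d θ_c)] = 0.611 × 33200 × (410 − 6.51) × 11.8 / [1920 × (1 + 0.112 × 11.8)] = 9.66×10^7 / 4457 = 21667 m³.
Food-to-microorganism ratio F/M = Q S₀ / (V X) = 33200 × 410 / (21667 × 1920) = 0.3272 d⁻¹.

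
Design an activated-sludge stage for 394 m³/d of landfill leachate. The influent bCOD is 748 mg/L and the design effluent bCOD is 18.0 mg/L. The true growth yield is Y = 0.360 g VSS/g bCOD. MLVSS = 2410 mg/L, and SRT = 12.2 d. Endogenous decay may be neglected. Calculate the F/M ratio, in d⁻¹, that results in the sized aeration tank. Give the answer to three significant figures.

Biomass mass balance (decay neglected): V·X = Y·Q·(S₀ − S)·θ_c, so V = 0.360 × 394 × (748 − 18.0) × 12.2 / 2410 = 524.2 m³.
Food-to-microorganism ratio F/M = Q S₀ / (V X) = 394 × 748 / (524.2 × 2410) = 0.2333 d⁻¹.

F/M ≈ 0.233 d⁻¹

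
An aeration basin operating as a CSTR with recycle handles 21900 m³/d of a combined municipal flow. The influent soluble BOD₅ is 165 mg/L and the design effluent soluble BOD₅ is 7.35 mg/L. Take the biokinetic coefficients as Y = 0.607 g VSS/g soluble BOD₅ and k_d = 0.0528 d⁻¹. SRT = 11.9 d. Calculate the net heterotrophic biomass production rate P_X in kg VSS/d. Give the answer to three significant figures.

Correct the yield for decay: Y_obs = Y/(1 + k_d θ_c) = 0.607 / (1 + 0.0528 × 11.9) = 0.607 / 1.628 = 0.3728.
Q·(S₀ − S) = 21900 × (165 − 7.35) × 10⁻³ = 3453 kg/d removed.
So the net sludge growth is P_X = 0.3728 × 3453 = 1287 kg VSS/d.

P_X ≈ 1290 kg VSS/d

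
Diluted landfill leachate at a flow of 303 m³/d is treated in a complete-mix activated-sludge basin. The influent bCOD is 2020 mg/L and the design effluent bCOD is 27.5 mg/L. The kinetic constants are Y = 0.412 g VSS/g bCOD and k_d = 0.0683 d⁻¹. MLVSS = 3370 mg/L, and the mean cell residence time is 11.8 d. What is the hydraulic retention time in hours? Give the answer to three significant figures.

τ ≈ 38.2 h

Steady-state biomass mass balance: V·X·(1 + k_d·θ_c) = Y·Q·(S₀ − S)·θ_c, so V = 0.412 × 303 × (2020 − 27.5) × 11.8 / [3370 × (1 + 0.0683 × 11.8)] = 2.94×10^6 / 6086 = 482.3 m³.
τ = V/Q = 482.3/303 = 1.592 d, or 38.20 h.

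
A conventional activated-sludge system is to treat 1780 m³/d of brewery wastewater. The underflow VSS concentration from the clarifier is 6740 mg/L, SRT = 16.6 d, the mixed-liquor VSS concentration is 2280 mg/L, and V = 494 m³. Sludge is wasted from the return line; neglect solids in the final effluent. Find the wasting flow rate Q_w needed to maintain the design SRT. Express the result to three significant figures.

Wasting from the return line (neglecting effluent solids): Q_w = V·X / (θ_c·X_r) = 494.0 × 2280 / (16.6 × 6740) = 10.07 m³/d.

Q_w ≈ 10.1 m³/d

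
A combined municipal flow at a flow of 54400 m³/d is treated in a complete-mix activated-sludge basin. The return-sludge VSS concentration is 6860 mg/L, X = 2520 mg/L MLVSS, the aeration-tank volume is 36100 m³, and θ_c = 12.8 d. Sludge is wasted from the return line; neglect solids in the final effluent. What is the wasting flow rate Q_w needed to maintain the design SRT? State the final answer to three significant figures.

θ_c = V·X/(Q_w·X_r) when wasting from the recycle, so Q_w = V·X/(θ_c·X_r) = 36100 × 2520 / (12.8 × 6860) = 1036 m³/d.

Q_w ≈ 1040 m³/d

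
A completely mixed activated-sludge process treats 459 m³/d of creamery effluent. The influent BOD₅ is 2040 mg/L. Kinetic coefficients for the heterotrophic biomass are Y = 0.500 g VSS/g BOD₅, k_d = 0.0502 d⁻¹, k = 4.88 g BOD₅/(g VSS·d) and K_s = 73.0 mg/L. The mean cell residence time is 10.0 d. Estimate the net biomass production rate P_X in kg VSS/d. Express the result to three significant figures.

For a completely mixed reactor with recycle the Lawrence–McCarty relation gives S = K_s·(1 + k_d·θ_c) / [θ_c·(Y·k − k_d) − 1] = 73.0 × (1 + 0.0502 × 10.0) / [10.0 × (0.500 × 4.88 − 0.0502) − 1] = 109.6 / 22.90 = 4.788 mg/L.
Correct the yield for decay: Y_obs = Y/(1 + k_d θ_c) = 0.500 / (1 + 0.0502 × 10.0) = 0.500 / 1.502 = 0.3329.
Mass of BOD₅ removed per day: Q(S₀ − S) = 459 × 2035 g/m³ = 934.2 kg/d.
Net biomass production P_X = Y_obs × Q·(S₀ − S) = 0.3329 × 934.2 = 311.0 kg VSS/d.

P_X ≈ 311 kg VSS/d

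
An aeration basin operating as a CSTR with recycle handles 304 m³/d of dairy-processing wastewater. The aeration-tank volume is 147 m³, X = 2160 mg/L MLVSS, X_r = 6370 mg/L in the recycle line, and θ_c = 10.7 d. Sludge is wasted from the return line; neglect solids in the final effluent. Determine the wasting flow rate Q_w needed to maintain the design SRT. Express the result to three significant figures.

Q_w ≈ 4.66 m³/d

Q_w = (V·X)/(θ_c X_r) = 147.0 × 2160 / (10.7 × 6370) = 4.659 m³/d.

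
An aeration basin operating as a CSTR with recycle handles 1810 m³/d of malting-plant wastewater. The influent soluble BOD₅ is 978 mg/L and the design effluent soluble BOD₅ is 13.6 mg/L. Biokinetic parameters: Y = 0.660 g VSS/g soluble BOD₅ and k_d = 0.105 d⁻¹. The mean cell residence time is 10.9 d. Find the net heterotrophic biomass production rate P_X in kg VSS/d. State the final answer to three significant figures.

Observed yield with endogenous decay: Y_obs = Y / (1 + k_d·θ_c) = 0.660 / (1 + 0.105 × 10.9) = 0.660 / 2.144 = 0.3078 g VSS/g soluble BOD₅.
Substrate removed = Q·(S₀ − S) = 1810 m³/d × (978 − 13.6) g/m³ = 1.75×10^6 g/d = 1746 kg/d.
So the net sludge growth is P_X = 0.3078 × 1746 = 537.2 kg VSS/d.

P_X ≈ 537 kg VSS/d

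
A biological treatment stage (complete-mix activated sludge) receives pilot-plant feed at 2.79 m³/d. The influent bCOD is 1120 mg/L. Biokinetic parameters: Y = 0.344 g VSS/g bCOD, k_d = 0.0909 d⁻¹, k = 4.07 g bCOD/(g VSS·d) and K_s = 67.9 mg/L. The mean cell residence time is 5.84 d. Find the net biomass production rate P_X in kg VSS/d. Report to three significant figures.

For a completely mixed reactor with recycle the Lawrence–McCarty relation gives S = K_s·(1 + k_d·θ_c) / [θ_c·(Y·k − k_d) − 1] = 67.9 × (1 + 0.0909 × 5.84) / [5.84 × (0.344 × 4.07 − 0.0909) − 1] = 103.9 / 6.646 = 15.64 mg/L.
The observed yield is Y_obs = Y/(1 + k_d·θ_c) = 0.344 / (1 + 0.0909 × 5.84) = 0.344 / 1.531 = 0.2247 g VSS per g bCOD removed.
ΔS = 1120 − 15.6 = 1104 mg/L, so the substrate removal rate is 2.79 × 1104/1000 = 3.081 kg bCOD/d.
Net biomass production P_X = Y_obs × Q·(S₀ − S) = 0.2247 × 3.081 = 0.6924 kg VSS/d.

P_X ≈ 0.692 kg VSS/d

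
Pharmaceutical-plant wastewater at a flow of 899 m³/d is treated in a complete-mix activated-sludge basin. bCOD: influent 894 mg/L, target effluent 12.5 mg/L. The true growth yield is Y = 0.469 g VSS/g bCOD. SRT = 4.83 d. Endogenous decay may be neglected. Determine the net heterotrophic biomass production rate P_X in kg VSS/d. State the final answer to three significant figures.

P_X ≈ 372 kg VSS/d

No decay correction is needed, so Y_obs = Y = 0.469.
Q·(S₀ − S) = 899 × (894 − 12.5) × 10⁻³ = 792.5 kg/d removed.
Biomass produced: P_X = Y_obs·Q·ΔS = 0.4690 × 792.5 ≈ 371.7 kg VSS/d.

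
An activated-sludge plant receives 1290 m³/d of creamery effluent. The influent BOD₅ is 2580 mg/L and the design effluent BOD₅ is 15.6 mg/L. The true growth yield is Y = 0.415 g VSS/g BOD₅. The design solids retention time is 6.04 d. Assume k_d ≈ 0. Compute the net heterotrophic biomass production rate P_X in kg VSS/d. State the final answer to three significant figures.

With endogenous decay neglected, the observed yield equals the true yield: Y_obs = Y = 0.415 g VSS/g BOD₅.
Mass of BOD₅ removed per day: Q(S₀ − S) = 1290 × 2564 g/m³ = 3308 kg/d.
So the net sludge growth is P_X = 0.4150 × 3308 = 1373 kg VSS/d.

P_X ≈ 1370 kg VSS/d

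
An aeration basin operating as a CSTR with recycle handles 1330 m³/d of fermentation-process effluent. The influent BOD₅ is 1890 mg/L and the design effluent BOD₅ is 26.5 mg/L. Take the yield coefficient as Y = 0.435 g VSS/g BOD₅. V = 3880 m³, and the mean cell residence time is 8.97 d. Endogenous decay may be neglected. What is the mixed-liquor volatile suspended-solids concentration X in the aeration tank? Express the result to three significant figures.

From V·X = Y·Q·(S₀ − S)·θ_c (decay neglected): X = 0.435 × 1330 × (1890 − 26.5) × 8.97 / 3880 = 2492 mg/L.

X ≈ 2490 mg/L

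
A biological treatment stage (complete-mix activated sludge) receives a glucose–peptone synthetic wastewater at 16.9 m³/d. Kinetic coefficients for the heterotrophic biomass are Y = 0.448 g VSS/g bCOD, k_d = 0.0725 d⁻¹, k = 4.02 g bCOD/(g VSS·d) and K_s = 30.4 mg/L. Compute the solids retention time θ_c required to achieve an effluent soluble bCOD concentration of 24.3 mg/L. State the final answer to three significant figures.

θ_c ≈ 1.37 d

Specific growth rate at S = 24.3 mg/L: μ = YkS/(K_s+S) = 0.448·4.02·24.3/(30.4+24.3) = 0.8001 d⁻¹.
θ_c = 1/(μ − k_d) = 1/(0.8001 − 0.0725) = 1/0.7276 = 1.374 d.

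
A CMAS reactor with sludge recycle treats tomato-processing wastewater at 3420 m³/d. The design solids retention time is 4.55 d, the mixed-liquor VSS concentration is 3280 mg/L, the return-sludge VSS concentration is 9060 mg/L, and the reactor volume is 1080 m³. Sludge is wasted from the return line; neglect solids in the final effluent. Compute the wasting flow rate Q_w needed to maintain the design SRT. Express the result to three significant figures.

Q_w ≈ 85.9 m³/d

Wasting from the return line (neglecting effluent solids): Q_w = V·X / (θ_c·X_r) = 1080 × 3280 / (4.55 × 9060) = 85.93 m³/d.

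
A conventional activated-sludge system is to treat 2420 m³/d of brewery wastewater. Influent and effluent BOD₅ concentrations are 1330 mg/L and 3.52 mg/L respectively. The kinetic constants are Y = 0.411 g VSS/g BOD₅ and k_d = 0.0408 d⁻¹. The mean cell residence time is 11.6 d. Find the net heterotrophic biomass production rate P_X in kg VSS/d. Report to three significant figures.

The observed yield is Y_obs = Y/(1 + k_d·θ_c) = 0.411 / (1 + 0.0408 × 11.6) = 0.411 / 1.473 = 0.2790 g VSS per g BOD₅ removed.
Q·(S₀ − S) = 2420 × (1330 − 3.52) × 10⁻³ = 3210 kg/d removed.
So the net sludge growth is P_X = 0.2790 × 3210 = 895.5 kg VSS/d.

P_X ≈ 896 kg VSS/d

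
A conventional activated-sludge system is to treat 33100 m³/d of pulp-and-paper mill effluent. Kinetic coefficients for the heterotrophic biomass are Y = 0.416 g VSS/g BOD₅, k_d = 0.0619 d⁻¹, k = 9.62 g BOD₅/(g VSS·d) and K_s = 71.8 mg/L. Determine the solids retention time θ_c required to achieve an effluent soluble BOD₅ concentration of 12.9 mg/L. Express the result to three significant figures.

From 1/θ_c = Y·k·S/(K_s + S) − k_d: Y·k·S/(K_s+S) = 0.416 × 9.62 × 12.9 / (71.8 + 12.9) = 0.6095 d⁻¹.
Then 1/θ_c = μ − k_d = 0.6095 − 0.0619 = 0.5476 d⁻¹, giving θ_c = 1.826 d.

θ_c ≈ 1.83 d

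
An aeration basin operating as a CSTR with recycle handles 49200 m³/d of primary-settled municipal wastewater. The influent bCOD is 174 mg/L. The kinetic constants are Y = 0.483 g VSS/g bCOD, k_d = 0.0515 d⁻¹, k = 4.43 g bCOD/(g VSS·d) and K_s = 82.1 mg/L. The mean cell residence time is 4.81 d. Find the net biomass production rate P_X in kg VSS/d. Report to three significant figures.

From the Monod/SRT balance for a CMAS, S = K_s·(1+k_d θ_c)/[θ_c·(Y k − k_d) − 1] = 82.1 × (1 + 0.0515 × 4.81) / [4.81 × (0.483 × 4.43 − 0.0515) − 1] = 102.4 / 9.044 = 11.33 mg/L.
Correct the yield for decay: Y_obs = Y/(1 + k_d θ_c) = 0.483 / (1 + 0.0515 × 4.81) = 0.483 / 1.248 = 0.3871.
Q·(S₀ − S) = 49200 × (174 − 11.3) × 10⁻³ = 8005 kg/d removed.
Biomass produced: P_X = Y_obs·Q·ΔS = 0.3871 × 8005 ≈ 3099 kg VSS/d.

P_X ≈ 3100 kg VSS/d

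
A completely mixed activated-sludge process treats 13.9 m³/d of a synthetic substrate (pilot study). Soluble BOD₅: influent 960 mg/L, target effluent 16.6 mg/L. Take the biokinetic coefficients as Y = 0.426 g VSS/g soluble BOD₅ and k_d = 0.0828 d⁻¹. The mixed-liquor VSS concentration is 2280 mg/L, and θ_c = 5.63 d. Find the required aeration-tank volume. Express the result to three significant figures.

Steady-state biomass mass balance: V·X·(1 + k_d·θ_c) = Y·Q·(S₀ − S)·θ_c, so V = 0.426 × 13.9 × (960 − 16.6) × 5.63 / [2280 × (1 + 0.0828 × 5.63)] = 3.15×10^4 / 3343 = 9.408 m³.

V ≈ 9.41 m³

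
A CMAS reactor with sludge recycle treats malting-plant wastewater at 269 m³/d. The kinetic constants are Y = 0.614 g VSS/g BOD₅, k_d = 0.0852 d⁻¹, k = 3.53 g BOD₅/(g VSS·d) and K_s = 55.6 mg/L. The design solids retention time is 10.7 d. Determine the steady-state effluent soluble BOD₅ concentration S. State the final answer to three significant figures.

S ≈ 4.99 mg/L

From the Monod/SRT balance for a CMAS, S = K_s·(1+k_d θ_c)/[θ_c·(Y k − k_d) − 1] = 55.6 × (1 + 0.0852 × 10.7) / [10.7 × (0.614 × 3.53 − 0.0852) − 1] = 106.3 / 21.28 = 4.995 mg/L.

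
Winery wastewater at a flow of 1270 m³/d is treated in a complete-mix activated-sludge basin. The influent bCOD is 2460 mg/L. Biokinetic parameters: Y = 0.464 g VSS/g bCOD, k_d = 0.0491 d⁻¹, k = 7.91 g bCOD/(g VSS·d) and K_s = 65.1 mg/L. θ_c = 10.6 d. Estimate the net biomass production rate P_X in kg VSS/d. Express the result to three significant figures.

P_X ≈ 952 kg VSS/d

From the Monod/SRT balance for a CMAS, S = K_s·(1+k_d θ_c)/[θ_c·(Y k − k_d) − 1] = 65.1 × (1 + 0.0491 × 10.6) / [10.6 × (0.464 × 7.91 − 0.0491) − 1] = 98.98 / 37.38 = 2.648 mg/L.
The observed yield is Y_obs = Y/(1 + k_d·θ_c) = 0.464 / (1 + 0.0491 × 10.6) = 0.464 / 1.520 = 0.3052 g VSS per g bCOD removed.
Q·(S₀ − S) = 1270 × (2460 − 2.65) × 10⁻³ = 3121 kg/d removed.
Net biomass production P_X = Y_obs × Q·(S₀ − S) = 0.3052 × 3121 = 952.4 kg VSS/d.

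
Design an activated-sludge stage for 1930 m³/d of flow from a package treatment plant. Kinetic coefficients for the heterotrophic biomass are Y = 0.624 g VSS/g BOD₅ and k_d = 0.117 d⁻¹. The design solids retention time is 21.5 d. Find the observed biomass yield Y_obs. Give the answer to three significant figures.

Y_obs ≈ 0.177 g VSS/g BOD₅

Correct the yield for decay: Y_obs = Y/(1 + k_d θ_c) = 0.624 / (1 + 0.117 × 21.5) = 0.624 / 3.516 = 0.1775.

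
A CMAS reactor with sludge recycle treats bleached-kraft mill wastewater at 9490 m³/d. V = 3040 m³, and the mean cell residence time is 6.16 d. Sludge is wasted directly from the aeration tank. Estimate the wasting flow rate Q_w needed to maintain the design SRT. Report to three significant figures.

With mixed-liquor wasting, θ_c = V/Q_w, so Q_w = V/θ_c = 3040/6.16 = 493.5 m³/d.

Q_w ≈ 494 m³/d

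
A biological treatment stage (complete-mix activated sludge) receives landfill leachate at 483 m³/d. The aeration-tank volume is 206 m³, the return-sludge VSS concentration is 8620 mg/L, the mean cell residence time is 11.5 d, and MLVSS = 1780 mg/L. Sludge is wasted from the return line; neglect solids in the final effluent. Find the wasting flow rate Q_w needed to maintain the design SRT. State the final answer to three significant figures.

Wasting from the return line (neglecting effluent solids): Q_w = V·X / (θ_c·X_r) = 206.0 × 1780 / (11.5 × 8620) = 3.699 m³/d.

Q_w ≈ 3.70 m³/d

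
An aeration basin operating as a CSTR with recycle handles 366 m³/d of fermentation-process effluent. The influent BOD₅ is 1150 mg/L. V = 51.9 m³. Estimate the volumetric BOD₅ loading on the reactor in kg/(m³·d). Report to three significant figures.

Applied BOD₅ load per unit volume = Q·S₀/V = (366 × 1150/1000)/51.90 = 8.110 kg BOD₅·m⁻³·d⁻¹.

L_v ≈ 8.11 kg BOD₅/(m³·d)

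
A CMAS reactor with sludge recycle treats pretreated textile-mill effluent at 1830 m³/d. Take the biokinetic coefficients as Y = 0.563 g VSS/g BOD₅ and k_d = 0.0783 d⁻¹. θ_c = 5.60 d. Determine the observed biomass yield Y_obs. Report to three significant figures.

Y_obs ≈ 0.391 g VSS/g BOD₅

The observed yield is Y_obs = Y/(1 + k_d·θ_c) = 0.563 / (1 + 0.0783 × 5.60) = 0.563 / 1.438 = 0.3914 g VSS per g BOD₅ removed.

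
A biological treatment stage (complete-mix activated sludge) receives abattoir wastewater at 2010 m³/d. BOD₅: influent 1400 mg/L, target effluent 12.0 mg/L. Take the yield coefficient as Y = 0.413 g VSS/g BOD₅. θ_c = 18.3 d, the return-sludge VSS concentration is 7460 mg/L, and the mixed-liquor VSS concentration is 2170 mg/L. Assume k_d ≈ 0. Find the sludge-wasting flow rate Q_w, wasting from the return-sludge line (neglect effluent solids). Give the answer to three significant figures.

With k_d = 0 the design equation reduces to V = Y Q (S₀−S) θ_c / X = 0.413 × 2010 × (1400 − 12.0) × 18.3 / 2170 = 9717 m³.
Q_w = (V·X)/(θ_c X_r) = 9717 × 2170 / (18.3 × 7460) = 154.5 m³/d.

Q_w ≈ 154 m³/d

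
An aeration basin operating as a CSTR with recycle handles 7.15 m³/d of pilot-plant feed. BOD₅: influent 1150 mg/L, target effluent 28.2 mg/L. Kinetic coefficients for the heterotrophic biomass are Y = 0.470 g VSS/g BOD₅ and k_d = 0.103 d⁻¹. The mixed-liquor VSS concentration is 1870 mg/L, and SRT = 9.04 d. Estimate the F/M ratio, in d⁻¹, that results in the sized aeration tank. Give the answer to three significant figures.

F/M ≈ 0.466 d⁻¹

Steady-state biomass mass balance: V·X·(1 + k_d·θ_c) = Y·Q·(S₀ − S)·θ_c, so V = 0.470 × 7.15 × (1150 − 28.2) × 9.04 / [1870 × (1 + 0.103 × 9.04)] = 3.41×10^4 / 3611 = 9.437 m³.
Food-to-microorganism ratio F/M = Q S₀ / (V X) = 7.15 × 1150 / (9.437 × 1870) = 0.4659 d⁻¹.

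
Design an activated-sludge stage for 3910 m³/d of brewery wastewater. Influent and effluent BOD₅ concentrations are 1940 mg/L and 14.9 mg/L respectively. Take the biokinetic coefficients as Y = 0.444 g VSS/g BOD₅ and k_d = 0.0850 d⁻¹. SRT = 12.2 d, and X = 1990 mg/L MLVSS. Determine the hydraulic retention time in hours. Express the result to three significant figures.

Rearranging the biomass balance for a CMAS with decay, V = Y·Q·ΔS·θ_c / [X·(1+k_d θ_c)] = 0.444 × 3910 × (1940 − 14.9) × 12.2 / [1990 × (1 + 0.0850 × 12.2)] = 4.08×10^7 / 4054 = 10058 m³.
τ = V/Q = 10058/3910 = 2.572 d, or 61.74 h.

τ ≈ 61.7 h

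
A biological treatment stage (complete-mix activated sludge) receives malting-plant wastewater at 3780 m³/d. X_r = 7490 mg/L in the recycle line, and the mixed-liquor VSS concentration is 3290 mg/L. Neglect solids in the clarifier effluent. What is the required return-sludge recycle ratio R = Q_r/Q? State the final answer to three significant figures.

R ≈ 0.783

Solids balance on the clarifier gives (1+R)X = R·X_r, so R = X/(X_r − X) = 3290 / (7490 − 3290) = 0.7833.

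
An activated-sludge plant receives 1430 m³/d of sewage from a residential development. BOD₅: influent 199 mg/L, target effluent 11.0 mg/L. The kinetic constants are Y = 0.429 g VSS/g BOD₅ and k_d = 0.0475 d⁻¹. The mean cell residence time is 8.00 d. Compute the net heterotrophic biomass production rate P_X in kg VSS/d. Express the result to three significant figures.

The observed yield is Y_obs = Y/(1 + k_d·θ_c) = 0.429 / (1 + 0.0475 × 8.00) = 0.429 / 1.380 = 0.3109 g VSS per g BOD₅ removed.
Q·(S₀ − S) = 1430 × (199 − 11.0) × 10⁻³ = 268.8 kg/d removed.
So the net sludge growth is P_X = 0.3109 × 268.8 = 83.57 kg VSS/d.

P_X ≈ 83.6 kg VSS/d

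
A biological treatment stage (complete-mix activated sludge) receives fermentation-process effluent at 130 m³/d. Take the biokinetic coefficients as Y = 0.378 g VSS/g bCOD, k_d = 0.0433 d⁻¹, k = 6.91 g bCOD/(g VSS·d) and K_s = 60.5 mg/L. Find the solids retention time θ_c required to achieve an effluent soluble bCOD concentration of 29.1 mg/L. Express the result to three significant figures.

Specific growth rate at S = 29.1 mg/L: μ = YkS/(K_s+S) = 0.378·6.91·29.1/(60.5+29.1) = 0.8483 d⁻¹.
θ_c = 1/(μ − k_d) = 1/(0.8483 − 0.0433) = 1/0.8050 = 1.242 d.

θ_c ≈ 1.24 d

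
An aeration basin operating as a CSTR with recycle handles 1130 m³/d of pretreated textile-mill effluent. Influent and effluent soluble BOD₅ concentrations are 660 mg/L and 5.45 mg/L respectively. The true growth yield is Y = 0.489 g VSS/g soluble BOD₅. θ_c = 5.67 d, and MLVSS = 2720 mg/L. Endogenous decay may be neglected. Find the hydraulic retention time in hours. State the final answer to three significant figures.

τ ≈ 16.0 h

With k_d = 0 the design equation reduces to V = Y Q (S₀−S) θ_c / X = 0.489 × 1130 × (660 − 5.45) × 5.67 / 2720 = 754.0 m³.
HRT = V/Q = 754.0 m³ / 1130 m³·d⁻¹ = 0.6672 d × 24 = 16.01 h.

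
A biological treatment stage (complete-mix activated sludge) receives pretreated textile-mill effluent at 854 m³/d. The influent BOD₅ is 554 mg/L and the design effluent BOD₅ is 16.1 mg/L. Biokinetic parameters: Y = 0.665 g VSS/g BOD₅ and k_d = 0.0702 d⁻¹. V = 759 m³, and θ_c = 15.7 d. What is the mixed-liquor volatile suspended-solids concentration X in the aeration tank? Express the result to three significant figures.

X ≈ 3010 mg/L

Solving the biomass balance for X: X = Y Q (S₀−S) θ_c / [V (1+k_d θ_c)] = 0.665 × 854 × (554 − 16.1) × 15.7 / [759 × (1 + 0.0702 × 15.7)] = 3006 mg/L.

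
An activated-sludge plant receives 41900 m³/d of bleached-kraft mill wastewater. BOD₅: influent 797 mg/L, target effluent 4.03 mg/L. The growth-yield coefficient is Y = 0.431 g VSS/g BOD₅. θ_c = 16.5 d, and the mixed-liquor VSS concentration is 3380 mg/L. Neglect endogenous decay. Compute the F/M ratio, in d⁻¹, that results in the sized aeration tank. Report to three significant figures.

With k_d = 0 the design equation reduces to V = Y Q (S₀−S) θ_c / X = 0.431 × 41900 × (797 − 4.03) × 16.5 / 3380 = 69906 m³.
F/M = Q·S₀ / (V·X) = 41900 × 797 / (69906 × 3380) = 0.1413 g BOD₅·(g VSS·d)⁻¹.

F/M ≈ 0.141 d⁻¹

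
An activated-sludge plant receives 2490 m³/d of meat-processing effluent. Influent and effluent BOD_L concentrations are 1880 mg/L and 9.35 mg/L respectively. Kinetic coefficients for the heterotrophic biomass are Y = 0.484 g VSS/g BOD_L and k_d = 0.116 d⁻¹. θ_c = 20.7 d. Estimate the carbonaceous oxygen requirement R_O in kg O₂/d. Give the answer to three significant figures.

R_O ≈ 3720 kg O₂/d

Observed yield with endogenous decay: Y_obs = Y / (1 + k_d·θ_c) = 0.484 / (1 + 0.116 × 20.7) = 0.484 / 3.401 = 0.1423 g VSS/g BOD_L.
Substrate removed = Q·(S₀ − S) = 2490 m³/d × (1880 − 9.35) g/m³ = 4.66×10^6 g/d = 4658 kg/d.
Net sludge production P_X = 0.1423 × 4658 = 662.8 kg VSS/d.
R_O = Q·(S₀ − S) − 1.42·P_X = 4658 − 1.42 × 662.8 = 3717 kg O₂/d.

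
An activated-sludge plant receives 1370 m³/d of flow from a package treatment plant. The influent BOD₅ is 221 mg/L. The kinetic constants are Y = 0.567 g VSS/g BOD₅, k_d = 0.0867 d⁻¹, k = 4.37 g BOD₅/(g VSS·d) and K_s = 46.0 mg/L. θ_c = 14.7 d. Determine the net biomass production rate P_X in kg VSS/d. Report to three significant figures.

P_X ≈ 74.4 kg VSS/d

Effluent substrate depends only on kinetics and SRT: S = K_s(1 + k_d θ_c) / [θ_c(Yk − k_d) − 1] = 46.0 × (1 + 0.0867 × 14.7) / [14.7 × (0.567 × 4.37 − 0.0867) − 1] = 104.6 / 34.15 = 3.064 mg/L.
Observed yield with endogenous decay: Y_obs = Y / (1 + k_d·θ_c) = 0.567 / (1 + 0.0867 × 14.7) = 0.567 / 2.274 = 0.2493 g VSS/g BOD₅.
Mass of BOD₅ removed per day: Q(S₀ − S) = 1370 × 217.9 g/m³ = 298.6 kg/d.
P_X = Y_obs · Q(S₀ − S) = 0.2493 × 298.6 = 74.43 kg VSS/d.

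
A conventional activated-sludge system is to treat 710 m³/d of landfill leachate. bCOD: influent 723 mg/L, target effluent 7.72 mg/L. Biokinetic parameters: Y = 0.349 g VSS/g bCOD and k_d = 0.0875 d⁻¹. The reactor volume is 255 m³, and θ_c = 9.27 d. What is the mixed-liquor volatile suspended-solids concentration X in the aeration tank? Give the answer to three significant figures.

X ≈ 3560 mg/L

From V·X·(1 + k_d·θ_c) = Y·Q·(S₀ − S)·θ_c: X = 0.349 × 710 × (723 − 7.72) × 9.27 / [255 × (1 + 0.0875 × 9.27)] = 3558 mg/L.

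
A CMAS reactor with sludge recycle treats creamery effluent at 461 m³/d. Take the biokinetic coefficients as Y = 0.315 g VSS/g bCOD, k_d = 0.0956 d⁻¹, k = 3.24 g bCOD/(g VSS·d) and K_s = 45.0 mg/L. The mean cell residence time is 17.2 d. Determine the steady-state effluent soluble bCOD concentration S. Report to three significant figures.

S ≈ 7.98 mg/L

For a completely mixed reactor with recycle the Lawrence–McCarty relation gives S = K_s·(1 + k_d·θ_c) / [θ_c·(Y·k − k_d) − 1] = 45.0 × (1 + 0.0956 × 17.2) / [17.2 × (0.315 × 3.24 − 0.0956) − 1] = 119.0 / 14.91 = 7.981 mg/L.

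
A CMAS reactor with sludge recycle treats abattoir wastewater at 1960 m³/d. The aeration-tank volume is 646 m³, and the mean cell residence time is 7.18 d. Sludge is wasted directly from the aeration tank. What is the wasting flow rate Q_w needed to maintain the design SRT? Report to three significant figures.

With mixed-liquor wasting, θ_c = V/Q_w, so Q_w = V/θ_c = 646.0/7.18 = 89.97 m³/d.

Q_w ≈ 90.0 m³/d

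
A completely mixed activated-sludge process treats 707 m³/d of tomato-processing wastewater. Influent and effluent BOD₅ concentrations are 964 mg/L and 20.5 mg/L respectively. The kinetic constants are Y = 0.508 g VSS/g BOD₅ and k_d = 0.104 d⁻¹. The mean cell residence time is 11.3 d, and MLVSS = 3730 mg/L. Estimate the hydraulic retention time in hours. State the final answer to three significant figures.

τ ≈ 16.0 h

Steady-state biomass mass balance: V·X·(1 + k_d·θ_c) = Y·Q·(S₀ − S)·θ_c, so V = 0.508 × 707 × (964 − 20.5) × 11.3 / [3730 × (1 + 0.104 × 11.3)] = 3.83×10^6 / 8113 = 471.9 m³.
HRT = V/Q = 471.9 m³ / 707 m³·d⁻¹ = 0.6675 d × 24 = 16.02 h.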